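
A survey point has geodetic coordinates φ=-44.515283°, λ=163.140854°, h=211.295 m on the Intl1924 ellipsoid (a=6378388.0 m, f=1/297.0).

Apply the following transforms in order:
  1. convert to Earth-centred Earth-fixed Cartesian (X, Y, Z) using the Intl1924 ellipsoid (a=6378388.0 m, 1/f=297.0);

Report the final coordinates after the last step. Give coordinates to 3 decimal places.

X=-4360070.596 m, Y=1321295.598 m, Z=-4449326.873 m

start: φ=-44.515283°, λ=163.140854°, h=211.295 m
→ ECEF (a=6378388.000, f=1/297.0): X=-4360070.5960, Y=1321295.5983, Z=-4449326.8732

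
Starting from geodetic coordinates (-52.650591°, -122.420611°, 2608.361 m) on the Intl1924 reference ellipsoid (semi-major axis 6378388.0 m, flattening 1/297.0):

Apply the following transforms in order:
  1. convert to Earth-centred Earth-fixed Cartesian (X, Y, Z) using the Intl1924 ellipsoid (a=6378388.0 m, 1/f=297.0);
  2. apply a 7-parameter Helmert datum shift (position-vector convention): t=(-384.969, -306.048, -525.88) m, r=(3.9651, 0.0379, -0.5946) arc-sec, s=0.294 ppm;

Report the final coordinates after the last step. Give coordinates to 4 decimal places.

X=-2080277.5048 m, Y=-3274968.3891 m, Z=-5049812.0525 m

start: φ=-52.650591°, λ=-122.420611°, h=2608.361 m
→ ECEF (a=6378388.000, f=1/297.0): X=-2079881.5563, Y=-3274764.4370, Z=-5049222.1182
→ Helmert 7p (PV): X=-2080277.5048, Y=-3274968.3891, Z=-5049812.0525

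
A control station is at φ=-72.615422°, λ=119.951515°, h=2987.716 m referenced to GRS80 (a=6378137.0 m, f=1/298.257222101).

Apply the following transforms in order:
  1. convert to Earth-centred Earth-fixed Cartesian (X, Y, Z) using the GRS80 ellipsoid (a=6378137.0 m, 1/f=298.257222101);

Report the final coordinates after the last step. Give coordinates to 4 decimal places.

start: φ=-72.615422°, λ=119.951515°, h=2987.716 m
→ ECEF (a=6378137.000, f=1/298.257222101): X=-954804.8919, Y=1657007.2398, Z=-6067408.0113

X=-954804.8919 m, Y=1657007.2398 m, Z=-6067408.0113 m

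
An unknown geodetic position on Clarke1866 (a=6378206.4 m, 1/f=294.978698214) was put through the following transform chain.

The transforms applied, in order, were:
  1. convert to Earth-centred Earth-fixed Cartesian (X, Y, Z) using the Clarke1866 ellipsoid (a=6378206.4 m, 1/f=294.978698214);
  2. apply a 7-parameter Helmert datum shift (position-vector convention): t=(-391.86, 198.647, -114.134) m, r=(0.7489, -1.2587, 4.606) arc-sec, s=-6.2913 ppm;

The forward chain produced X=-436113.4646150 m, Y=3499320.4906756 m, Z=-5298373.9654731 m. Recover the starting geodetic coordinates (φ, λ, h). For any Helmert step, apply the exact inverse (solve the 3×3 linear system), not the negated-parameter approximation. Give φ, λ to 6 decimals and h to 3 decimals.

start: X=-436113.4646, Y=3499320.4907, Z=-5298373.9655 m
→ Helmert⁻¹: X=-435678.5405, Y=3499134.3498, Z=-5298303.2105
→ geod (Bowring, a=6378206.400): φ=-56.53445300°, λ=97.09739300°, h=1216.9250 m

φ=-56.534453°, λ=97.097393°, h=1216.925 m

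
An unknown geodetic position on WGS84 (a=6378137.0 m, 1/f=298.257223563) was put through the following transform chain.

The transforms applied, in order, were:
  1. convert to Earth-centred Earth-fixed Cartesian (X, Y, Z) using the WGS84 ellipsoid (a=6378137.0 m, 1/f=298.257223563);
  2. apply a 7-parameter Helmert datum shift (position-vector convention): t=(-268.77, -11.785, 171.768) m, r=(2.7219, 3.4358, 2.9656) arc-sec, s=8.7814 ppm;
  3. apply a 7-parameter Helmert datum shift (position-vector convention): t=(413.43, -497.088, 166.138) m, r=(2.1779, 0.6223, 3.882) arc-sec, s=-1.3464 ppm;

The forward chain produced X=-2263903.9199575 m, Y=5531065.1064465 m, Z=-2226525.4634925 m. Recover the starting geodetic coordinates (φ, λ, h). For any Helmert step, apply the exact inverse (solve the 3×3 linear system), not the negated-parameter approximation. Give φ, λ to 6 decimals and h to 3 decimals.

φ=-20.561936°, λ=112.256968°, h=2768.346 m

start: X=-2263903.9200, Y=5531065.1064, Z=-2226525.4635 m
→ Helmert⁻¹: X=-2264209.5734, Y=5531588.7438, Z=-2226759.8373
→ Helmert⁻¹: X=-2263804.2963, Y=5531555.1141, Z=-2227022.7538
→ geod (Bowring, a=6378137.000): φ=-20.56193600°, λ=112.25696800°, h=2768.3460 m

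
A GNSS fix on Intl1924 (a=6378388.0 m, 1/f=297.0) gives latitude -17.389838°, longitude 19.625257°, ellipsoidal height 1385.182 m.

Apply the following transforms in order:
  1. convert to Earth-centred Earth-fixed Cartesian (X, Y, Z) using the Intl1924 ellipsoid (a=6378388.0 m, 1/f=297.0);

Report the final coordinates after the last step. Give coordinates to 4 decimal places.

X=5736232.1027 m, Y=2045430.0738 m, Z=-1894485.8822 m

start: φ=-17.389838°, λ=19.625257°, h=1385.182 m
→ ECEF (a=6378388.000, f=1/297.0): X=5736232.1027, Y=2045430.0738, Z=-1894485.8822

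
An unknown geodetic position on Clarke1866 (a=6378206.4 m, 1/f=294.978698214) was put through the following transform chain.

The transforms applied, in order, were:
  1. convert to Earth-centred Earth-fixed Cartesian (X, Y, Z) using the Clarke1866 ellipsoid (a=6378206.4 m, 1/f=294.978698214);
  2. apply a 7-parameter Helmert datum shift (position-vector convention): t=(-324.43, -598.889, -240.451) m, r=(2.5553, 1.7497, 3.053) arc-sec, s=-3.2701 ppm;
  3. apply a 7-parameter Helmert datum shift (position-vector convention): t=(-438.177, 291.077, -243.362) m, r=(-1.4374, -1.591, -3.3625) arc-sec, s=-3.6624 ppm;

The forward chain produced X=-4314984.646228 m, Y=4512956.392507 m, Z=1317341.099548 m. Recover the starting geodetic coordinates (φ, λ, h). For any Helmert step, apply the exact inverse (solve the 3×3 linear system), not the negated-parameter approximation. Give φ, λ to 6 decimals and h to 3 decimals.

φ=11.997022°, λ=133.708361°, h=3887.292 m

start: X=-4314984.6462, Y=4512956.3925, Z=1317341.0995 m
→ Helmert⁻¹: X=-4314625.6711, Y=4512602.3240, Z=1317654.0145
→ Helmert⁻¹: X=-4314259.7251, Y=4513296.1541, Z=1317806.2655
→ geod (Bowring, a=6378206.400): φ=11.99702200°, λ=133.70836100°, h=3887.2920 m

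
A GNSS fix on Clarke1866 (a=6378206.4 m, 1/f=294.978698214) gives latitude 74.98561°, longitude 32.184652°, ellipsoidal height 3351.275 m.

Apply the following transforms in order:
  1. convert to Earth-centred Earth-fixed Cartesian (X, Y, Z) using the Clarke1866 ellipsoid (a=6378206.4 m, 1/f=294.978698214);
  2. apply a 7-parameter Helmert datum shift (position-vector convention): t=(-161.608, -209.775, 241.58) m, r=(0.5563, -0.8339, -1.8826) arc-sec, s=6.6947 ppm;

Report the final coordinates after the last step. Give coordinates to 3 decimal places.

start: φ=74.985610°, λ=32.184652°, h=3351.275 m
→ ECEF (a=6378206.400, f=1/294.978698214): X=1403612.8239, Y=883377.1627, Z=6141408.4158
→ Helmert 7p (PV): X=1403443.8464, Y=883143.9271, Z=6141699.1678

X=1403443.846 m, Y=883143.927 m, Z=6141699.168 m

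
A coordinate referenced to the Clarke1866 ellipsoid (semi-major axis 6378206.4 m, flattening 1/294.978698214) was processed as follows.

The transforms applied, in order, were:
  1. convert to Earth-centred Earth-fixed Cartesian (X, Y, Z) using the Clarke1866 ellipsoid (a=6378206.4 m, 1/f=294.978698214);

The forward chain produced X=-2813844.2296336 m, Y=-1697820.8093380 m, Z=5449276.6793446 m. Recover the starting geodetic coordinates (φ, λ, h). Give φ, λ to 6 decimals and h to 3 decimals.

start: X=-2813844.2296, Y=-1697820.8093, Z=5449276.6793 m
→ geod (Bowring, a=6378206.400): φ=59.07818700°, λ=-148.89400700°, h=1233.5640 m

φ=59.078187°, λ=-148.894007°, h=1233.564 m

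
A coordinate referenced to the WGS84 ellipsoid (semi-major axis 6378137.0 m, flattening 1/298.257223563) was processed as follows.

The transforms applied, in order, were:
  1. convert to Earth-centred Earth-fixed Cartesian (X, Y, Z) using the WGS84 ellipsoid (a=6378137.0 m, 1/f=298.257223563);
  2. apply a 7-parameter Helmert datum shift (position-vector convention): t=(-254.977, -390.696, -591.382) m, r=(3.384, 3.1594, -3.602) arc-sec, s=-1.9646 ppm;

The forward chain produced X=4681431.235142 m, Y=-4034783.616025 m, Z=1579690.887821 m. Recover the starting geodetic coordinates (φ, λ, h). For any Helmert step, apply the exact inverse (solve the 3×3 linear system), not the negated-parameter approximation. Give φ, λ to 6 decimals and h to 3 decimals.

φ=14.437207°, λ=-40.751731°, h=2207.157 m

start: X=4681431.2351, Y=-4034783.6160, Z=1579690.8878 m
→ Helmert⁻¹: X=4681741.6530, Y=-4034293.1602, Z=1580423.2726
→ geod (Bowring, a=6378137.000): φ=14.43720700°, λ=-40.75173100°, h=2207.1570 m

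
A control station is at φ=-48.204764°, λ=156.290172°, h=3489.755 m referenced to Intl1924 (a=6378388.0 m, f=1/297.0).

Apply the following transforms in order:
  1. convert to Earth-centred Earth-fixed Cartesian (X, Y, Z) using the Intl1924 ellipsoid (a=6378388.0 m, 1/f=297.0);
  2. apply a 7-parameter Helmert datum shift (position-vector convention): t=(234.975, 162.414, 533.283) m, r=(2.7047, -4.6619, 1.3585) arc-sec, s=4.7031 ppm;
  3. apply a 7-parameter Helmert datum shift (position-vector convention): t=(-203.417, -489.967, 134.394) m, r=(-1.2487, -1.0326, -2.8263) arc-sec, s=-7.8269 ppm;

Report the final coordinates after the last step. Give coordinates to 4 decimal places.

start: φ=-48.204764°, λ=156.290172°, h=3489.755 m
→ ECEF (a=6378388.000, f=1/297.0): X=-3901616.9373, Y=1713488.3626, Z=-4734771.4609
→ Helmert 7p (PV): X=-3901304.5838, Y=1713695.2246, Z=-4734326.1603
→ Helmert 7p (PV): X=-3901430.2836, Y=1713216.6403, Z=-4734184.6161

X=-3901430.2836 m, Y=1713216.6403 m, Z=-4734184.6161 m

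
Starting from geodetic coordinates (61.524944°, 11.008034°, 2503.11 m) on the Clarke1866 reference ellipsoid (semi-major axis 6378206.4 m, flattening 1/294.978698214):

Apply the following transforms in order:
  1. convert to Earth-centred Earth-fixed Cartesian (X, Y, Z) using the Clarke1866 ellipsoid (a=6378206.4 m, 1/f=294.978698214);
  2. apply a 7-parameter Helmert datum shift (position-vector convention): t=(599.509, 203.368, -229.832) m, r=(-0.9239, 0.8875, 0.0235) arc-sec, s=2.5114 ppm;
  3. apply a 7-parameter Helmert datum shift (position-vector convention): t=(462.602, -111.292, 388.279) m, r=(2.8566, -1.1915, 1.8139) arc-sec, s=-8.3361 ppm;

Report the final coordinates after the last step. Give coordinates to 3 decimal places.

start: φ=61.524944°, λ=11.008034°, h=2503.110 m
→ ECEF (a=6378206.400, f=1/294.978698214): X=2994031.9013, Y=582416.5433, Z=5585471.9962
→ Helmert 7p (PV): X=2994662.8960, Y=582646.7335, Z=5585240.7003
→ Helmert 7p (PV): X=2995063.1472, Y=582479.5691, Z=5585607.7880

X=2995063.147 m, Y=582479.569 m, Z=5585607.788 m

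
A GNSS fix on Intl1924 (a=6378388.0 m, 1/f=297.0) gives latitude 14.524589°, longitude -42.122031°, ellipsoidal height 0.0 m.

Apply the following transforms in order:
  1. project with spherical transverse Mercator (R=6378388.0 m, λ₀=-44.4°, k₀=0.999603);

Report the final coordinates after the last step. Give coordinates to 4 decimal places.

E=245446.6166 m, N=1617515.7128 m

start: φ=14.524589°, λ=-42.122031°, h=0.000 m
→ tm (R=6378388.0, λ₀=-44.4°): E=245446.6166, N=1617515.7128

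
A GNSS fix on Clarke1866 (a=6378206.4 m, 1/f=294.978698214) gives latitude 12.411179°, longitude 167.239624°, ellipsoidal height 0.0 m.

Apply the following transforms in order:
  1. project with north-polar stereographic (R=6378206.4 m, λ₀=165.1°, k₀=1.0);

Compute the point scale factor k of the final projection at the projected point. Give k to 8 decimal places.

start: φ=12.411179°, λ=167.239624°, h=0.000 m
→ into stereo (λ₀=165.1°): φ=12.41117900°, λ−λ₀=2.13962400°
scale k = 1.64619096

1.64619096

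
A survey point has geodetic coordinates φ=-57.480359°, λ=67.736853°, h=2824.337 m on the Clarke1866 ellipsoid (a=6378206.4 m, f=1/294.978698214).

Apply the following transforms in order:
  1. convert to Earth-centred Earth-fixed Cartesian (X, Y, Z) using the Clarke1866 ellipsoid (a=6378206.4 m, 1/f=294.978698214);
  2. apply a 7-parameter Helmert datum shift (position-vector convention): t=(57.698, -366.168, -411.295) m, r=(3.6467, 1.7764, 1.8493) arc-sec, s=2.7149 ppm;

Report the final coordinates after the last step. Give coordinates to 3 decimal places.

X=1302757.085 m, Y=3182060.375 m, Z=-5357409.236 m

start: φ=-57.480359°, λ=67.736853°, h=2824.337 m
→ ECEF (a=6378206.400, f=1/294.978698214): X=1302770.5176, Y=3182311.5122, Z=-5357028.4404
→ Helmert 7p (PV): X=1302757.0848, Y=3182060.3750, Z=-5357409.2365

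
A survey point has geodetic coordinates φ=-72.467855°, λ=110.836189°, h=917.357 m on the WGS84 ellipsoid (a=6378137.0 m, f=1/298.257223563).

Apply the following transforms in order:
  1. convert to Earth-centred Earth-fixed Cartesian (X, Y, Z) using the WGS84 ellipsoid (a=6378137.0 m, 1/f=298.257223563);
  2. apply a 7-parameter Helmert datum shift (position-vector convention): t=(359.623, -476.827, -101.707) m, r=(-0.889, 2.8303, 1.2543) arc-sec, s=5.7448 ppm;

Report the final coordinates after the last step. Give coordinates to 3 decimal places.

X=-685347.176 m, Y=1800952.601 m, Z=-6060625.981 m

start: φ=-72.467855°, λ=110.836189°, h=917.357 m
→ ECEF (a=6378137.000, f=1/298.257223563): X=-685608.7454, Y=1801449.3690, Z=-6060491.1017
→ Helmert 7p (PV): X=-685347.1764, Y=1800952.6009, Z=-6060625.9815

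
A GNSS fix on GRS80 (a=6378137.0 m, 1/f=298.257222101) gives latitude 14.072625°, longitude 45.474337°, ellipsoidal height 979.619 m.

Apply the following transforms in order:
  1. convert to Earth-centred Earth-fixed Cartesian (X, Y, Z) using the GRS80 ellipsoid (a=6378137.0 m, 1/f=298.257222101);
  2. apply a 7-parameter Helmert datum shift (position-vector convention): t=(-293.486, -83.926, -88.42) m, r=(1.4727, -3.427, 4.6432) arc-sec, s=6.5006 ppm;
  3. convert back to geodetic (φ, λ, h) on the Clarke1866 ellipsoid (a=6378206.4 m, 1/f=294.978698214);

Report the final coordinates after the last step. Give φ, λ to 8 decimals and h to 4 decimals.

φ=14.07440925°, λ=45.47711671°, h=686.7171 m

start: φ=14.072625°, λ=45.474337°, h=979.619 m
→ ECEF (a=6378137.000, f=1/298.257222101): X=4339829.2728, Y=4412287.4481, Z=1541015.3141
→ Helmert 7p (PV): X=4339439.0698, Y=4412318.8959, Z=1541040.5197
→ geod (Bowring, a=6378206.400): φ=14.07440925°, λ=45.47711671°, h=686.7171 m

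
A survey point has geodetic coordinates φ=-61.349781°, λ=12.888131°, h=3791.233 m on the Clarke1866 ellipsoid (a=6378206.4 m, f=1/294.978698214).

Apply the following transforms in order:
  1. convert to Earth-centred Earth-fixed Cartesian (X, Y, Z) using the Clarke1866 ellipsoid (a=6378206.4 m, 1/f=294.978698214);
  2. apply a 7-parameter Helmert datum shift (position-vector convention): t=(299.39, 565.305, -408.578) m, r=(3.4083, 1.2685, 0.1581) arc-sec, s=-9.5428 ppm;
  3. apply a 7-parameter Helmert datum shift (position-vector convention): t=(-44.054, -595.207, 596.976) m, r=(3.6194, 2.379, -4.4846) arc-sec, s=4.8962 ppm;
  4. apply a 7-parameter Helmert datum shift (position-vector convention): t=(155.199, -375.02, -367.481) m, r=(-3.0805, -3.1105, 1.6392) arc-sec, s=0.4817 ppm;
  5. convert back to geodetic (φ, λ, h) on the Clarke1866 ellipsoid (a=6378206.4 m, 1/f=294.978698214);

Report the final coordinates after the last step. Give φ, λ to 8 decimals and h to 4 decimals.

φ=-61.34801388°, λ=12.88030711°, h=4070.4345 m

start: φ=-61.349781°, λ=12.888131°, h=3791.233 m
→ ECEF (a=6378206.400, f=1/294.978698214): X=2990633.1833, Y=684294.4502, Z=-5577265.8796
→ Helmert 7p (PV): X=2990869.2107, Y=684947.6747, Z=-5577628.3196
→ Helmert 7p (PV): X=2990790.3617, Y=684388.6668, Z=-5577081.1297
→ Helmert 7p (PV): X=2991025.6656, Y=683954.4525, Z=-5577416.4168
→ geod (Bowring, a=6378206.400): φ=-61.34801388°, λ=12.88030711°, h=4070.4345 m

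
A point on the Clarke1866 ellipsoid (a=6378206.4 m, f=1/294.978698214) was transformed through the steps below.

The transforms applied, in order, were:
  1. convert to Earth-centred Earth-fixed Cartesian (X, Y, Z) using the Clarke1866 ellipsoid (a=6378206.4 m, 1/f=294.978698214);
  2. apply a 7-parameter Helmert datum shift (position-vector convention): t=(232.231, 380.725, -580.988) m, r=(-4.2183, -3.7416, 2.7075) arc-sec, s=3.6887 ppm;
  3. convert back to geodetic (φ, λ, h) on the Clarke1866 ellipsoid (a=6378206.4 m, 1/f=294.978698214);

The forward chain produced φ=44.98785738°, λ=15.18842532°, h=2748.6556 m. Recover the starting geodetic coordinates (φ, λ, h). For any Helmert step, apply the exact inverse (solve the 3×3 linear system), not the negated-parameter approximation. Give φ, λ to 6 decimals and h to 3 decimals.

φ=44.992917°, λ=15.182394°, h=2906.608 m

start: φ=44.987857°, λ=15.188425°, h=2748.656 m
→ ECEF (a=6378206.400, f=1/294.978698214): X=4362714.4330, Y=1184376.9318, Z=4488134.1755
→ Helmert⁻¹: X=4362563.0727, Y=1183842.7782, Z=4488643.6807
→ geod (Bowring, a=6378206.400): φ=44.99291700°, λ=15.18239400°, h=2906.6080 m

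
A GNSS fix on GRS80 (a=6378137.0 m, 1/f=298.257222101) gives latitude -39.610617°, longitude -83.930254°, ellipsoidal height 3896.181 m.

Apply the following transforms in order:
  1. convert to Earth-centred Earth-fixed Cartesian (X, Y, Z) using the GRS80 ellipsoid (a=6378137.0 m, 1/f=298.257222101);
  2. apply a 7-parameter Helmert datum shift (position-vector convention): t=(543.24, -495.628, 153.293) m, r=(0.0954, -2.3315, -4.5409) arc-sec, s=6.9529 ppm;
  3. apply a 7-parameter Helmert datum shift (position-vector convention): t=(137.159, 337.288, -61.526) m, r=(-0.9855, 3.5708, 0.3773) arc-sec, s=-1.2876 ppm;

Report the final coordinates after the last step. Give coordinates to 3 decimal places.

start: φ=-39.610617°, λ=-83.930254°, h=3896.181 m
→ ECEF (a=6378137.000, f=1/298.257222101): X=520594.0290, Y=-4895785.5180, Z=-4047256.6582
→ Helmert 7p (PV): X=521078.8558, Y=-4896324.7749, Z=-4047127.8852
→ Helmert 7p (PV): X=521154.2376, Y=-4895999.5657, Z=-4047169.8271

X=521154.238 m, Y=-4895999.566 m, Z=-4047169.827 m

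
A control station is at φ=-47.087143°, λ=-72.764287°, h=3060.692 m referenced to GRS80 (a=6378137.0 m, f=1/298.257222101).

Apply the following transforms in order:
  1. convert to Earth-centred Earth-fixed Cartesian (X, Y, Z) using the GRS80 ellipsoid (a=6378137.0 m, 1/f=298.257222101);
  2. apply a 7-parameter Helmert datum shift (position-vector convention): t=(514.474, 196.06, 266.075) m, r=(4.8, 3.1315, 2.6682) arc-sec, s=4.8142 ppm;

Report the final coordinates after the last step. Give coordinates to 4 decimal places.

start: φ=-47.087143°, λ=-72.764287°, h=3060.692 m
→ ECEF (a=6378137.000, f=1/298.257222101): X=1289714.4236, Y=-4157219.3074, Z=-4650608.1061
→ Helmert 7p (PV): X=1290218.2782, Y=-4156918.3524, Z=-4650480.7438

X=1290218.2782 m, Y=-4156918.3524 m, Z=-4650480.7438 m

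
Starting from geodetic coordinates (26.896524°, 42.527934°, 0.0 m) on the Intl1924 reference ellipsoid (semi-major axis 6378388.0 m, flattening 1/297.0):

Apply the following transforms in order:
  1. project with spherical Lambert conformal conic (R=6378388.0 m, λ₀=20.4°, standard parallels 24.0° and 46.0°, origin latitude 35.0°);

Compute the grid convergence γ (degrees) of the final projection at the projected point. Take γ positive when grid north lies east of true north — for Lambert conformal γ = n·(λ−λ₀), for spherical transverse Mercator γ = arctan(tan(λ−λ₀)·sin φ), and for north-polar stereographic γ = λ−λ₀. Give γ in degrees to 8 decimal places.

start: φ=26.896524°, λ=42.527934°, h=0.000 m
→ into lcc (λ₀=20.4°): φ=26.89652400°, λ−λ₀=22.12793400°
convergence γ = 12.77154178°

12.77154178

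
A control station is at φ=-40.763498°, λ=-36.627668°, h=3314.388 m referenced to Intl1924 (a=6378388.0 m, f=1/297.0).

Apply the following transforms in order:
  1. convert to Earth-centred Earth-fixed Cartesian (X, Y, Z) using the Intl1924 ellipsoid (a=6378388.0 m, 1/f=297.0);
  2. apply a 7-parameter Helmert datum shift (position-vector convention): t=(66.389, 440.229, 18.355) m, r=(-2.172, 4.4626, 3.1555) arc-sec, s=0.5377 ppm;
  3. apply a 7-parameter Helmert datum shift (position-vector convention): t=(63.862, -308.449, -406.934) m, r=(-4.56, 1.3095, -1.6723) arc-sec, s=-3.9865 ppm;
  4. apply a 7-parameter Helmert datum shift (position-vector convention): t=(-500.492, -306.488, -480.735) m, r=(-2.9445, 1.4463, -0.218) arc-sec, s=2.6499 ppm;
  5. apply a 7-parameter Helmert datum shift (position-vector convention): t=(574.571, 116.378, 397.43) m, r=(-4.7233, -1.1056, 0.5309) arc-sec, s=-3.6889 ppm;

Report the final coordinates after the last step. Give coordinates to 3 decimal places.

start: φ=-40.763498°, λ=-36.627668°, h=3314.388 m
→ ECEF (a=6378388.000, f=1/297.0): X=3884652.5010, Y=-2887909.1384, Z=-4144800.2344
→ Helmert 7p (PV): X=3884675.4848, Y=-2887454.6790, Z=-4144837.7436
→ Helmert 7p (PV): X=3884674.1366, Y=-2887874.7439, Z=-4145188.9823
→ Helmert 7p (PV): X=3884151.8208, Y=-2888252.1643, Z=-4145666.7150
→ Helmert 7p (PV): X=3884741.7186, Y=-2888210.0667, Z=-4145167.0343

X=3884741.719 m, Y=-2888210.067 m, Z=-4145167.034 m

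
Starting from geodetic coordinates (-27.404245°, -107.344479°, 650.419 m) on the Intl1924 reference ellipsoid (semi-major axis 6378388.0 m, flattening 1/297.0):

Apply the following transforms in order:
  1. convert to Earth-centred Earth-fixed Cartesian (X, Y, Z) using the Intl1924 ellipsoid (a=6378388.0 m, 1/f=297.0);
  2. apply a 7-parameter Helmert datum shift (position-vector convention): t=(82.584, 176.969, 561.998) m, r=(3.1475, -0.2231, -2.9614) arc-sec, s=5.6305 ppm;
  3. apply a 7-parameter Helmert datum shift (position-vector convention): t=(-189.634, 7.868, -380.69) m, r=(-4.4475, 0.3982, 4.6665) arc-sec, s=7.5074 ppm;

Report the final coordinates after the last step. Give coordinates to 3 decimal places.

start: φ=-27.404245°, λ=-107.344479°, h=650.419 m
→ ECEF (a=6378388.000, f=1/297.0): X=-1689491.0179, Y=-5409536.7116, Z=-2918394.2601
→ Helmert 7p (PV): X=-1689492.4566, Y=-5409321.4109, Z=-2917933.0688
→ Helmert 7p (PV): X=-1689578.0270, Y=-5409455.2931, Z=-2918215.7662

X=-1689578.027 m, Y=-5409455.293 m, Z=-2918215.766 m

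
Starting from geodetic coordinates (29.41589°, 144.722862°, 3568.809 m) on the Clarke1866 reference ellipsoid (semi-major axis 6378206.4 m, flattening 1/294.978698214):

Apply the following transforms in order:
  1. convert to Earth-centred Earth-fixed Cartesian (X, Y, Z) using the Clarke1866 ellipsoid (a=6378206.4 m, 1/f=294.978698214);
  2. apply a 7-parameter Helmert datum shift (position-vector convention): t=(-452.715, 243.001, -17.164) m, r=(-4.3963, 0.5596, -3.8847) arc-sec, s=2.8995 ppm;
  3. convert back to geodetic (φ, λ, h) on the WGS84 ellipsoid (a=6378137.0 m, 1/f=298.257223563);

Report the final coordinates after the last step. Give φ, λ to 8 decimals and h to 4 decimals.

start: φ=29.415890°, λ=144.722862°, h=3568.809 m
→ ECEF (a=6378206.400, f=1/294.978698214): X=-4541915.3162, Y=3213135.2232, Z=3115718.7674
→ Helmert 7p (PV): X=-4542312.2325, Y=3213539.4895, Z=3115654.4752
→ geod (Bowring, a=6378137.000): φ=29.41108411°, λ=144.72182404°, h=4035.0432 m

φ=29.41108411°, λ=144.72182404°, h=4035.0432 m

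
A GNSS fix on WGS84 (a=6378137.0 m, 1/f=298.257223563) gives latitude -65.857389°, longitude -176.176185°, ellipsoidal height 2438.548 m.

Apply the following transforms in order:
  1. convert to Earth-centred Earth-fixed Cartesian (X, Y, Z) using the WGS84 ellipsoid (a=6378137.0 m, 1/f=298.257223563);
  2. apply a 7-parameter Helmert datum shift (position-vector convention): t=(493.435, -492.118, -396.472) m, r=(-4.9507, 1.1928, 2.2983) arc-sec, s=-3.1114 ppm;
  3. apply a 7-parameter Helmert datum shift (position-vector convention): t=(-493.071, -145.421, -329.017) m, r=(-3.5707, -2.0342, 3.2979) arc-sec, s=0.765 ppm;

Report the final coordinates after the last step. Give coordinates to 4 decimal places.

X=-2611155.1184 m, Y=-175472.7842 m, Z=-5800402.0983 m

start: φ=-65.857389°, λ=-176.176185°, h=2438.548 m
→ ECEF (a=6378137.000, f=1/298.257223563): X=-2611190.0172, Y=-174525.2094, Z=-5799686.7919
→ Helmert 7p (PV): X=-2610720.0517, Y=-175185.0811, Z=-5800045.9298
→ Helmert 7p (PV): X=-2611155.1184, Y=-175472.7842, Z=-5800402.0983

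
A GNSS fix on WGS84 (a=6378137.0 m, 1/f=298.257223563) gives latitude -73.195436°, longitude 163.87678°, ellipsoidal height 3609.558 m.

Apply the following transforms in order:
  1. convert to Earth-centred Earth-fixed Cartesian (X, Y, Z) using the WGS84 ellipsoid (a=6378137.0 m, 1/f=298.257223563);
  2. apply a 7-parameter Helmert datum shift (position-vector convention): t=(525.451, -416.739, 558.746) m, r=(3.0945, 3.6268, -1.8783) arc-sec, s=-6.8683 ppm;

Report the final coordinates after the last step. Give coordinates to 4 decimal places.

start: φ=-73.195436°, λ=163.876780°, h=3609.558 m
→ ECEF (a=6378137.000, f=1/298.257223563): X=-1777902.6856, Y=513945.8825, Z=-6087038.7435
→ Helmert 7p (PV): X=-1777467.3723, Y=513633.1240, Z=-6086399.2184

X=-1777467.3723 m, Y=513633.1240 m, Z=-6086399.2184 m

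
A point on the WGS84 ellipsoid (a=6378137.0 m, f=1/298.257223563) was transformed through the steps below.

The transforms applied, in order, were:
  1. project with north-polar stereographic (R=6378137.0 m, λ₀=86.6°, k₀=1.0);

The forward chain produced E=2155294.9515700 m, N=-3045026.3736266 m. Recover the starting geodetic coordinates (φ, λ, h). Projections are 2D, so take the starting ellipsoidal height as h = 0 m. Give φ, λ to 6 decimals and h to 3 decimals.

φ=57.396536°, λ=121.891177°, h=0.000 m

start: E=2155294.9516, N=-3045026.3736 m
→ stereo⁻¹: φ=57.39653600°, λ=121.89117700°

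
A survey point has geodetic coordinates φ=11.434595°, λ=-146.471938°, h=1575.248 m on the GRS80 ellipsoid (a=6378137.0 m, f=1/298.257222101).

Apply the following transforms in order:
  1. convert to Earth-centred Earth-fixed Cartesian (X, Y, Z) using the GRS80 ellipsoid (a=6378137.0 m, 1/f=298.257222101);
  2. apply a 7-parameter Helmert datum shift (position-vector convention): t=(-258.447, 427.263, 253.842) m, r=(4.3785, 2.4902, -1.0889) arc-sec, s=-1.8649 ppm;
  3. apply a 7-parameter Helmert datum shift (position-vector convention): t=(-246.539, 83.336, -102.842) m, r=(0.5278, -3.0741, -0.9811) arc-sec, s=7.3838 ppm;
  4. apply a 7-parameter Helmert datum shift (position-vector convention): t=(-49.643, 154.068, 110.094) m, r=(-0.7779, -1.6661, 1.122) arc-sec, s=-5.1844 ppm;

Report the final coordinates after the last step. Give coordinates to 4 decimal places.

X=-5213940.0203 m, Y=-3453654.6248 m, Z=1256608.7612 m

start: φ=11.434595°, λ=-146.471938°, h=1575.248 m
→ ECEF (a=6378137.000, f=1/298.257222101): X=-5213354.0613, Y=-3454316.9473, Z=1256473.2623
→ Helmert 7p (PV): X=-5213605.8525, Y=-3453882.3922, Z=1256714.3743
→ Helmert 7p (PV): X=-5213926.0461, Y=-3453802.9760, Z=1256534.2712
→ Helmert 7p (PV): X=-5213940.0203, Y=-3453654.6248, Z=1256608.7612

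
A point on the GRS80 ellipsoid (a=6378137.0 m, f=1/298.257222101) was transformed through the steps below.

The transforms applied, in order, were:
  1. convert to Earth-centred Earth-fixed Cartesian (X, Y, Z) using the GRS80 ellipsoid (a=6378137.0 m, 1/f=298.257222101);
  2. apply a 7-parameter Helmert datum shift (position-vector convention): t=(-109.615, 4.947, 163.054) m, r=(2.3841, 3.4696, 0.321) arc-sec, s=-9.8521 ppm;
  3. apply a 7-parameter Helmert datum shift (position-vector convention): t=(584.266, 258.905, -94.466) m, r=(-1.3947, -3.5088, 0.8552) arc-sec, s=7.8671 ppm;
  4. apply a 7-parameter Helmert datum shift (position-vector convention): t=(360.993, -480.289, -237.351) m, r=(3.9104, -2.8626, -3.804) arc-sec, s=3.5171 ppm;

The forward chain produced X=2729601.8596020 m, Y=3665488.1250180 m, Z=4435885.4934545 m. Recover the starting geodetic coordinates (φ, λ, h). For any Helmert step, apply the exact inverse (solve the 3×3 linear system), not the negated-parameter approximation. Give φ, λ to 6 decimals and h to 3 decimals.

start: X=2729601.8596, Y=3665488.1250, Z=4435885.4935 m
→ Helmert⁻¹: X=2729225.2205, Y=3666089.9521, Z=4435999.8630
→ Helmert⁻¹: X=2728710.1489, Y=3665760.8991, Z=4436037.7983
→ Helmert⁻¹: X=2728777.7367, Y=3665839.0936, Z=4435921.9771
→ geod (Bowring, a=6378137.000): φ=44.33958400°, λ=53.33673600°, h=1094.9980 m

φ=44.339584°, λ=53.336736°, h=1094.998 m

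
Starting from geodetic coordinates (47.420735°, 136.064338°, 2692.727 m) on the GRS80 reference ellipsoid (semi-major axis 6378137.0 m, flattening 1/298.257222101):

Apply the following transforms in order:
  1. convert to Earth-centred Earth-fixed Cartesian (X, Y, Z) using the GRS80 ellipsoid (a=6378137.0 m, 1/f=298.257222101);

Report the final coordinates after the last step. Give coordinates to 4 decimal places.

start: φ=47.420735°, λ=136.064338°, h=2692.727 m
→ ECEF (a=6378137.000, f=1/298.257222101): X=-3114648.5602, Y=3001029.4186, Z=4675522.2691

X=-3114648.5602 m, Y=3001029.4186 m, Z=4675522.2691 m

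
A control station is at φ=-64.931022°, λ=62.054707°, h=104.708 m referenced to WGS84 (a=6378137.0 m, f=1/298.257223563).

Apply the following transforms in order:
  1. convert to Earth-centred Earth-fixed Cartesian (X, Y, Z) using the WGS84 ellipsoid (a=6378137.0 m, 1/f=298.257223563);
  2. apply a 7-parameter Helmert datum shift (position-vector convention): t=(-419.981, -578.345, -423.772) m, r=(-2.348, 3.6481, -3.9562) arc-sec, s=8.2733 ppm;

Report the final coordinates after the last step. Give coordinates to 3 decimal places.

start: φ=-64.931022°, λ=62.054707°, h=104.708 m
→ ECEF (a=6378137.000, f=1/298.257223563): X=1269969.1814, Y=2393976.2229, Z=-5754550.3447
→ Helmert 7p (PV): X=1269503.8460, Y=2393327.8185, Z=-5755071.4392

X=1269503.846 m, Y=2393327.819 m, Z=-5755071.439 m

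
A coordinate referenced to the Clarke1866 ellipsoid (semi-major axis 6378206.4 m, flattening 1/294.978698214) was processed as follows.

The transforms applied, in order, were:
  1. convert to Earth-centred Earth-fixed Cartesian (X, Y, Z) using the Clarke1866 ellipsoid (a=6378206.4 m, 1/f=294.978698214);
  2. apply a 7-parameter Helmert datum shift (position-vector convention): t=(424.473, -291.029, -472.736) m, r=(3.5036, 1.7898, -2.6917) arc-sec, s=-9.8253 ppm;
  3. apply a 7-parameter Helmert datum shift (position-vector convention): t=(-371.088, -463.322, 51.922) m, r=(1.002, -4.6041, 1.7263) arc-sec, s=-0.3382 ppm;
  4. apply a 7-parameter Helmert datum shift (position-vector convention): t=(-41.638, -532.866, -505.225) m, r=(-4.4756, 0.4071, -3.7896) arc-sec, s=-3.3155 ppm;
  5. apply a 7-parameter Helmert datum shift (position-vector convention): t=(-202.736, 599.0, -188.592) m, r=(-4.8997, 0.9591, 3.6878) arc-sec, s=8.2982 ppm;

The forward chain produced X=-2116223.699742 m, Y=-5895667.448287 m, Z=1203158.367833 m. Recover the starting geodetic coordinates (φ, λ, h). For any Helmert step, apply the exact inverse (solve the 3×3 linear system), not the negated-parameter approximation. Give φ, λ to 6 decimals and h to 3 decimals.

start: X=-2116223.6997, Y=-5895667.4483, Z=1203158.3678 m
→ Helmert⁻¹: X=-2116114.4174, Y=-5896208.2674, Z=1203187.0737
→ Helmert⁻¹: X=-2115973.8509, Y=-5895759.9396, Z=1203564.1852
→ Helmert⁻¹: X=-2115625.9523, Y=-5895275.0582, Z=1203588.5320
→ Helmert⁻¹: X=-2116004.7362, Y=-5895049.1093, Z=1204154.8703
→ geod (Bowring, a=6378206.400): φ=10.95499900°, λ=-109.74540100°, h=582.6270 m

φ=10.954999°, λ=-109.745401°, h=582.627 m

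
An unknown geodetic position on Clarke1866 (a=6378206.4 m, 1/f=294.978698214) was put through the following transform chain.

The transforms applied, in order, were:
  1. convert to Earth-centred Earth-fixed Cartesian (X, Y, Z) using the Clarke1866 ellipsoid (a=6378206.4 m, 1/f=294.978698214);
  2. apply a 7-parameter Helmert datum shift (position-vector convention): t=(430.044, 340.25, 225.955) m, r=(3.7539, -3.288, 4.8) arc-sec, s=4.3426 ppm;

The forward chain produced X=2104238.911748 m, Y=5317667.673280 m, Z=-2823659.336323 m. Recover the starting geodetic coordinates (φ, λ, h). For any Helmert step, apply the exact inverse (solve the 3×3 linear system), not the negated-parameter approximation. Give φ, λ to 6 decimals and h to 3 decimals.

φ=-26.437353°, λ=68.412591°, h=3664.328 m

start: X=2104238.9117, Y=5317667.6733, Z=-2823659.3363 m
→ Helmert⁻¹: X=2103878.4522, Y=5317203.9777, Z=-2824003.3356
→ geod (Bowring, a=6378206.400): φ=-26.43735300°, λ=68.41259100°, h=3664.3280 m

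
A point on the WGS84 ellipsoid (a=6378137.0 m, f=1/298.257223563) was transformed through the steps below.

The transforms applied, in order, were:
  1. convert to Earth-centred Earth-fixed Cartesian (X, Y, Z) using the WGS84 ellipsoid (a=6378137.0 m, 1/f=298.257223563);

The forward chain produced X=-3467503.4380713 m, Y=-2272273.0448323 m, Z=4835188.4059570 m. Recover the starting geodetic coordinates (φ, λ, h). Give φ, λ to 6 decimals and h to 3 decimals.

φ=49.580139°, λ=-146.762966°, h=3346.504 m

start: X=-3467503.4381, Y=-2272273.0448, Z=4835188.4060 m
→ geod (Bowring, a=6378137.000): φ=49.58013900°, λ=-146.76296600°, h=3346.5040 m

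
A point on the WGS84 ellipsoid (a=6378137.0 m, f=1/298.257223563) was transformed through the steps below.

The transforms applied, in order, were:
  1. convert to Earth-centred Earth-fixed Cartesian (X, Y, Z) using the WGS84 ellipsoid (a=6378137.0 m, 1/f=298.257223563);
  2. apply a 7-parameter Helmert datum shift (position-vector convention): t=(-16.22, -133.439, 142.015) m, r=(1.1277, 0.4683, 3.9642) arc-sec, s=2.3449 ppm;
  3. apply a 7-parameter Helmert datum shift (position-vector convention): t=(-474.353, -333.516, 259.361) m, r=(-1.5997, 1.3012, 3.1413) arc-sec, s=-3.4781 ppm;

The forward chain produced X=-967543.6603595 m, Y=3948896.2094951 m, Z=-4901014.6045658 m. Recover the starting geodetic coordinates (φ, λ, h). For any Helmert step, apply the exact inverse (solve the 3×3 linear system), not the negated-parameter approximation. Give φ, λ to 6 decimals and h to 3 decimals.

φ=-50.511023°, λ=103.756311°, h=2965.185 m

start: X=-967543.6604, Y=3948896.2095, Z=-4901014.6046 m
→ Helmert⁻¹: X=-966981.6062, Y=3949296.2000, Z=-4901266.4838
→ Helmert⁻¹: X=-966876.0870, Y=3949412.1632, Z=-4901420.7931
→ geod (Bowring, a=6378137.000): φ=-50.51102300°, λ=103.75631100°, h=2965.1850 m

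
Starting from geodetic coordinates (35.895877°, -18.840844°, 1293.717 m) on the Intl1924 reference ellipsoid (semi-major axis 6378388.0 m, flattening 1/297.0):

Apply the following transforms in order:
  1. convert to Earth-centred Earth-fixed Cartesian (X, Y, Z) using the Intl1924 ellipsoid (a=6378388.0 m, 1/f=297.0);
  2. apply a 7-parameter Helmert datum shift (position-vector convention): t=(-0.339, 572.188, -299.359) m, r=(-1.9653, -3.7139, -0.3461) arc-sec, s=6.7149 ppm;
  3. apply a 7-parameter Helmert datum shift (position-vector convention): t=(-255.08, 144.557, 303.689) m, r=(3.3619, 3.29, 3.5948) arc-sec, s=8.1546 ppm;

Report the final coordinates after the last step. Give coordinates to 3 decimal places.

X=4896664.277 m, Y=-1670168.717 m, Z=3719714.184 m

start: φ=35.895877°, λ=-18.840844°, h=1293.717 m
→ ECEF (a=6378388.000, f=1/297.0): X=4896828.2225, Y=-1670912.5635, Z=3719655.7862
→ Helmert 7p (PV): X=4896790.9868, Y=-1670324.3709, Z=3719485.4954
→ Helmert 7p (PV): X=4896664.2766, Y=-1670168.7165, Z=3719714.1842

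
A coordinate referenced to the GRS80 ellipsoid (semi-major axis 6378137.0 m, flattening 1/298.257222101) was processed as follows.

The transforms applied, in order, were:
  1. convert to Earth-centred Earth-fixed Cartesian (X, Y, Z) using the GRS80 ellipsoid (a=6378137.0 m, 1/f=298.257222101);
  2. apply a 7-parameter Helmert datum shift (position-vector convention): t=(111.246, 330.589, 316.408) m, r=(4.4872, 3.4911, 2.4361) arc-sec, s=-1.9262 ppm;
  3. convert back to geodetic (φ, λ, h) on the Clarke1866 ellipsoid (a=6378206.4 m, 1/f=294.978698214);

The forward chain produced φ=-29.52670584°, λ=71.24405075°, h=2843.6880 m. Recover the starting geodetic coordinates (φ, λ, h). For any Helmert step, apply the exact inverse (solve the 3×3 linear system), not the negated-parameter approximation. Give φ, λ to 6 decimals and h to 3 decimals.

φ=-29.529773°, λ=71.242622°, h=2720.444 m

start: φ=-29.526706°, λ=71.244051°, h=2843.688 m
→ ECEF (a=6378206.400, f=1/294.978698214): X=1786748.7110, Y=5261796.9405, Z=-3126060.8231
→ Helmert⁻¹: X=1786755.9628, Y=5261387.3686, Z=-3126467.4708
→ geod (Bowring, a=6378137.000): φ=-29.52977300°, λ=71.24262200°, h=2720.4440 m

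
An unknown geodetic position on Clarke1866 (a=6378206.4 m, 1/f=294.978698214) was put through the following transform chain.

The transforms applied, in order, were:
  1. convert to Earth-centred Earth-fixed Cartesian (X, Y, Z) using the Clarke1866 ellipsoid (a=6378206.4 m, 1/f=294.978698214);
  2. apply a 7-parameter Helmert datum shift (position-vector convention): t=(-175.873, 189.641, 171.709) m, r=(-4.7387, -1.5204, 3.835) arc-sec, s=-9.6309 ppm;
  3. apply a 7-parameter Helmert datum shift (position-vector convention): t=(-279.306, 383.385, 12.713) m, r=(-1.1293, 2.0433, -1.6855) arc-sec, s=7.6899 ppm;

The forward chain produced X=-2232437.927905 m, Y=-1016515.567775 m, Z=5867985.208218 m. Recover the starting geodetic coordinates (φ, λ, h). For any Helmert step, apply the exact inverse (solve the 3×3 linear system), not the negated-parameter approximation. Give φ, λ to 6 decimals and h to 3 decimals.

φ=67.451931°, λ=-155.498990°, h=45.412 m

start: X=-2232437.9279, Y=-1016515.5678, Z=5867985.2082 m
→ Helmert⁻¹: X=-2232191.2756, Y=-1016941.5002, Z=5867899.6912
→ Helmert⁻¹: X=-2232012.5601, Y=-1017234.2438, Z=5867777.5768
→ geod (Bowring, a=6378206.400): φ=67.45193100°, λ=-155.49899000°, h=45.4120 m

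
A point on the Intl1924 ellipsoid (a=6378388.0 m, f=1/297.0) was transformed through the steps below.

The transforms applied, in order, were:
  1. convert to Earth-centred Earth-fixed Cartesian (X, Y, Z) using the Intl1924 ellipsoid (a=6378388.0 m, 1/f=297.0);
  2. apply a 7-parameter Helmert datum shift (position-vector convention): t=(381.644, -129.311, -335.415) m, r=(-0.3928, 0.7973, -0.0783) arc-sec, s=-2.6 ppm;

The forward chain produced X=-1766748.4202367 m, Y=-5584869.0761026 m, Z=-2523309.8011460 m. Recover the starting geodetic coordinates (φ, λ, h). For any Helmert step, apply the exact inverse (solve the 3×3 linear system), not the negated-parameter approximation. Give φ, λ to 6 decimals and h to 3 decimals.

φ=-23.443088°, λ=-107.558377°, h=2892.550 m

start: X=-1766748.4202, Y=-5584869.0761, Z=-2523309.8011 m
→ Helmert⁻¹: X=-1767122.7863, Y=-5584750.1516, Z=-2522998.4119
→ geod (Bowring, a=6378388.000): φ=-23.44308800°, λ=-107.55837700°, h=2892.5500 m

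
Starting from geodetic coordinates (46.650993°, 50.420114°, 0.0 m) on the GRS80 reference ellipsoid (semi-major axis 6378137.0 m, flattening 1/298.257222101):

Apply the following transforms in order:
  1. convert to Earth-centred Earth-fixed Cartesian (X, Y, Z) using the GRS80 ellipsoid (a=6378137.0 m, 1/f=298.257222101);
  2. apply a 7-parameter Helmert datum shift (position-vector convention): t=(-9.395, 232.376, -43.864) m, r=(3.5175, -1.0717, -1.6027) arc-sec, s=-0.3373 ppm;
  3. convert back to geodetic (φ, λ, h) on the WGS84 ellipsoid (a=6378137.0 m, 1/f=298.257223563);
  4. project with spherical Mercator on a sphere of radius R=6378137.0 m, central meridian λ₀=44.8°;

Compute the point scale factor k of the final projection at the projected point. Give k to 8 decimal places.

start: φ=46.650993°, λ=50.420114°, h=0.000 m
→ ECEF (a=6378137.000, f=1/298.257222101): X=2794543.6998, Y=3380438.5874, Z=4615218.2141
→ Helmert 7p (PV): X=2794535.6491, Y=3380569.4045, Z=4615244.9609
→ geod (Bowring, a=6378137.000): φ=46.65053216°, λ=50.42128387°, h=85.1402 m
→ into merc (λ₀=44.8°): φ=46.65053216°, λ−λ₀=5.62128387°
scale k = 1.45677790

1.45677790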